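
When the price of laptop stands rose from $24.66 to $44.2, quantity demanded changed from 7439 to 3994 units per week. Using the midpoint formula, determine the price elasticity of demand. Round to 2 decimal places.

%ΔQ = (3994 − 7439)/[(7439 + 3994)/2] = -3445/5716.5 ≈ -0.6026.
%Δp = (44.2 − 24.66)/[(24.66 + 44.2)/2] = 19.54/34.43 ≈ 0.5675.
Arc elasticity E = %ΔQ/%Δp ≈ -0.6026/0.5675 ≈ -1.06.
|E| > 1: demand is elastic over this range.

-1.06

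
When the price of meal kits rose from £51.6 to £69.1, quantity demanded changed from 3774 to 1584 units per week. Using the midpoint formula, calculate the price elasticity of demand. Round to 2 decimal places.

%ΔQ = (1584 − 3774)/[(3774 + 1584)/2] = -2190/2679 ≈ -0.8175.
%ΔP = (69.1 − 51.6)/[(51.6 + 69.1)/2] = 17.5/60.35 ≈ 0.2900.
Arc elasticity E = %ΔQ/%ΔP ≈ -0.8175/0.2900 ≈ -2.82.
|E| > 1: demand is elastic over this range.

-2.82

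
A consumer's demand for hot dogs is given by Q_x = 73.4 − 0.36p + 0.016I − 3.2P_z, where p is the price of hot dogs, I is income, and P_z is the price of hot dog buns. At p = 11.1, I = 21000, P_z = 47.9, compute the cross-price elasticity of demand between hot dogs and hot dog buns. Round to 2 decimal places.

-0.61

Substituting, Q_x = 73.4 − 0.36(11.1) + 0.016(21000) − 3.2(47.9) = 73.4 − 3.996 + 336 − 153.28 = 252.124.
∂Q_x/∂P_z = −3.2, so E_xy = -3.2·(47.9/252.124) ≈ -0.61.
E_xy < 0: the goods are complements.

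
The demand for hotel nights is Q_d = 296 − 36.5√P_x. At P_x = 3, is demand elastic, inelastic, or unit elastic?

At P_x = 3, Q_d = 232.7801.
dQ_d/dP_x = −36.5/(2√P_x) = −36.5/(2·1.7321).
Point elasticity E = (dQ_d/dP_x)·(P_x/Q_d) = -10.5366 × 3/232.7801 ≈ -0.136.
|E| ≈ 0.136 < 1, so demand is inelastic.

inelastic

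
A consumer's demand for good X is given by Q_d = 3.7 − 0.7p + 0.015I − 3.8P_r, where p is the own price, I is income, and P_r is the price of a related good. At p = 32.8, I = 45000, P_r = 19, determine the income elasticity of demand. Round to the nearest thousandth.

1.157

First evaluate Q_d: 3.7 − 0.7(32.8) + 0.015(45000) − 3.8(19) = 3.7 − 22.96 + 675 − 72.2 = 583.54.
∂Q_d/∂I = +0.015, so E_I = 0.015·(45000/583.54) ≈ 1.157.
E_I > 1: normal good (luxury).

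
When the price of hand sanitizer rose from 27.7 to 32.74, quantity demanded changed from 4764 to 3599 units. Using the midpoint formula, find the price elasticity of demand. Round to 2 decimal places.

%ΔQ = (3599 − 4764)/[(4764 + 3599)/2] = -1165/4181.5 ≈ -0.2786.
%ΔP = (32.74 − 27.7)/[(27.7 + 32.74)/2] = 5.04/30.22 ≈ 0.1668.
Arc elasticity E = %ΔQ/%ΔP ≈ -0.2786/0.1668 ≈ -1.67.
|E| > 1: demand is elastic over this range.

-1.67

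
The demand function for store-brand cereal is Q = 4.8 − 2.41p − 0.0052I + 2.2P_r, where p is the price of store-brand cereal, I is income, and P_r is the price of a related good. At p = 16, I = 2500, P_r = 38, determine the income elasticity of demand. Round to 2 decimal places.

Q = 4.8 − 2.41(16) − 0.0052(2500) + 2.2(38) = 4.8 − 38.56 − 13 + 83.6 = 36.84.
∂Q/∂I = −0.0052, so E_I = -0.0052·(2500/36.84) ≈ -0.35.
E_I < 0: inferior good.

-0.35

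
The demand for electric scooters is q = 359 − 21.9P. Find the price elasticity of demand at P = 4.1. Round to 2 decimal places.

At P = 4.1, q = 269.21.
dq/dP = −21.9.
Point elasticity E = (dq/dP)·(P/q) = -21.9 × 4.1/269.21 ≈ -0.33.
|E| < 1, so demand is inelastic at this price.

-0.33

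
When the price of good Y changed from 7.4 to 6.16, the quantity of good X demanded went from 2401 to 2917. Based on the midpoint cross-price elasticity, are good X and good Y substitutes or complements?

complements

%ΔQ_x = (2917 − 2401)/[(2401+2917)/2] = 516/2659 ≈ 0.1941.
%ΔP_y = (6.16 − 7.4)/[(7.4+6.16)/2] ≈ -0.1829.
E_xy = 0.1941/-0.1829 ≈ -1.061.
E_xy < 0, so the goods are complements.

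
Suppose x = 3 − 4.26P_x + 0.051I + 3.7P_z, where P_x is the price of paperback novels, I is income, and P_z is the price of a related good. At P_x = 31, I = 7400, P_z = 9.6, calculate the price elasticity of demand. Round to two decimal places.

Evaluating quantity at (P_x, I, P_z) gives x = 3 − 4.26(31) + 0.051(7400) + 3.7(9.6) = 3 − 132.06 + 377.4 + 35.52 = 283.86.
∂x/∂P_x = −4.26, so E_p = (−4.26)·(31/283.86) ≈ -0.47.
|E_p| < 1: demand is inelastic.

-0.47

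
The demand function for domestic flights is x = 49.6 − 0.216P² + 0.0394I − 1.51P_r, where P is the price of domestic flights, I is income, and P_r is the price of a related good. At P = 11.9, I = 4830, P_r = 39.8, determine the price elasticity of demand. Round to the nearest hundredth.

-0.41

x = 49.6 − 0.216(11.9)² + 0.0394(4830) − 1.51(39.8) = 49.6 − 30.5878 + 190.302 − 60.098 = 149.2162.
∂x/∂P = −2·0.216·P = -5.1408, so E_p = -5.1408·(11.9/149.2162) ≈ -0.41.
|E_p| < 1: demand is inelastic.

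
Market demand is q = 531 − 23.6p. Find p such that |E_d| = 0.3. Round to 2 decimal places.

5.19

Set −bp/(a − bp) = −0.3 ⇒ bp = 0.3(a − bp) ⇒ bp(1+0.3) = 0.3·a.
p = 0.3·531/(23.6·1.3) ≈ 5.19.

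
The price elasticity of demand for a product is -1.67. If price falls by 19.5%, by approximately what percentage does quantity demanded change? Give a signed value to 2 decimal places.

%ΔQ ≈ E × %ΔP = (-1.67) × (-19.5%) ≈ 32.57%.

32.57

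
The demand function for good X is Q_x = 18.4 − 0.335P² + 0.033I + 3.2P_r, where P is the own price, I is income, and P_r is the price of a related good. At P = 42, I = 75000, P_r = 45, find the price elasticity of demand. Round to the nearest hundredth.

At the given point, Q_x = 18.4 − 0.335(42)² + 0.033(75000) + 3.2(45) = 18.4 − 590.94 + 2475 + 144 = 2046.46.
∂Q_x/∂P = −2·0.335·P = -28.14, so E_p = -28.14·(42/2046.46) ≈ -0.58.
|E_p| < 1: demand is inelastic.

-0.58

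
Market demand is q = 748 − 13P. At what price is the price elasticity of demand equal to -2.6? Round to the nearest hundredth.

41.56

Set −bP/(a − bP) = −2.6 ⇒ bP = 2.6(a − bP) ⇒ bP(1+2.6) = 2.6·a.
P = 2.6·748/(13·3.6) ≈ 41.56.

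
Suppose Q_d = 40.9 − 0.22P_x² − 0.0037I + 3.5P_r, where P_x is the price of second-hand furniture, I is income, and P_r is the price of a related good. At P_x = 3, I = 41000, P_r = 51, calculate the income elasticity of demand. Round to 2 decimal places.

Q_d = 40.9 − 0.22(3)² − 0.0037(41000) + 3.5(51) = 40.9 − 1.98 − 151.7 + 178.5 = 65.72.
∂Q_d/∂I = −0.0037, so E_I = -0.0037·(41000/65.72) ≈ -2.31.
E_I < 0: inferior good.

-2.31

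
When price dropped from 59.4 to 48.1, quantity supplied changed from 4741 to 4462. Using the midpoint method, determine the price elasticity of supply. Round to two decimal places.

%Δq = (4462 − 4741)/[(4741 + 4462)/2] = -279/4601.5 ≈ -0.0606.
%ΔP = (48.1 − 59.4)/[(59.4 + 48.1)/2] = -11.3/53.75 ≈ -0.2102.
Arc elasticity E = %Δq/%ΔP ≈ -0.0606/-0.2102 ≈ 0.29.
|E| < 1: supply is inelastic over this range.

0.29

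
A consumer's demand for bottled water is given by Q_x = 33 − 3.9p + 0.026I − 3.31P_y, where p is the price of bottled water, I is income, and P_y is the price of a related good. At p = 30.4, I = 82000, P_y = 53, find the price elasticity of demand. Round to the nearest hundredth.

Q_x = 33 − 3.9(30.4) + 0.026(82000) − 3.31(53) = 33 − 118.56 + 2132 − 175.43 = 1871.01.
∂Q_x/∂p = −3.9, so E_p = (−3.9)·(30.4/1871.01) ≈ -0.06.
|E_p| < 1: demand is inelastic.

-0.06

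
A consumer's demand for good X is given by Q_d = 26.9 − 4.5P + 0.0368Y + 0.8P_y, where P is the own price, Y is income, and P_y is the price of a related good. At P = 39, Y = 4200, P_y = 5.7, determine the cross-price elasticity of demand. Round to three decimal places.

Q_d = 26.9 − 4.5(39) + 0.0368(4200) + 0.8(5.7) = 26.9 − 175.5 + 154.56 + 4.56 = 10.52.
∂Q_d/∂P_y = +0.8, so E_xy = 0.8·(5.7/10.52) ≈ 0.433.
E_xy > 0: the goods are substitutes.

0.433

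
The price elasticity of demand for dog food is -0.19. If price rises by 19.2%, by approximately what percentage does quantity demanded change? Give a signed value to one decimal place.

-3.6

%ΔQ ≈ E × %ΔP = (-0.19) × (19.2%) ≈ -3.6%.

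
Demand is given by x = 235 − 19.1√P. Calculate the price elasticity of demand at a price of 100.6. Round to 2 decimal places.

-2.21

At P = 100.6, x = 43.4279.
dx/dP = −19.1/(2√P) = −19.1/(2·10.03).
Point elasticity E = (dx/dP)·(P/x) = -0.9521 × 100.6/43.4279 ≈ -2.21.
|E| > 1, so demand is elastic at this price.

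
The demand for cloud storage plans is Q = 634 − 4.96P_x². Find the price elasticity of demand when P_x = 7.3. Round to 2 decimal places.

-1.43

At P_x = 7.3, Q = 369.6816.
dQ/dP_x = −2·4.96·P_x = −72.416.
Point elasticity E = (dQ/dP_x)·(P_x/Q) = -72.416 × 7.3/369.6816 ≈ -1.43.
|E| > 1, so demand is elastic at this price.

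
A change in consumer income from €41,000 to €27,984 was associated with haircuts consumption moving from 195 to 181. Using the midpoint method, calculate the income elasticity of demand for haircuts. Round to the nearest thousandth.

%ΔQ = (181 − 195)/[(195+181)/2] = -14/188 ≈ -0.0745.
%ΔI = (27,984 − 41,000)/[(41,000+27,984)/2] = -13016/34492 ≈ -0.3774.
E_I = %ΔQ/%ΔI ≈ 0.197.
E_I ∈ (0,1): normal good (necessity).

0.197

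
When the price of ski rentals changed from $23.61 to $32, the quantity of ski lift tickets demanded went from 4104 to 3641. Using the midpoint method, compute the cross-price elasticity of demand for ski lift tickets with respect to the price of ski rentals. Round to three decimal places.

-0.396

%ΔQ_x = (3641 − 4104)/[(4104+3641)/2] = -463/3872.5 ≈ -0.1196.
%ΔP_y = (32 − 23.61)/[(23.61+32)/2] ≈ 0.3017.
E_xy = -0.1196/0.3017 ≈ -0.396.
E_xy < 0, so ski lift tickets and ski rentals are complements.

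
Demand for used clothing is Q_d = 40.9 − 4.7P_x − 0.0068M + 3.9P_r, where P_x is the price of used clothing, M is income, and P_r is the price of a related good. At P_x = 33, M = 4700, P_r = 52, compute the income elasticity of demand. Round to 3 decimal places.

Substituting, Q_d = 40.9 − 4.7(33) − 0.0068(4700) + 3.9(52) = 40.9 − 155.1 − 31.96 + 202.8 = 56.64.
∂Q_d/∂M = −0.0068, so E_I = -0.0068·(4700/56.64) ≈ -0.564.
E_I < 0: inferior good.

-0.564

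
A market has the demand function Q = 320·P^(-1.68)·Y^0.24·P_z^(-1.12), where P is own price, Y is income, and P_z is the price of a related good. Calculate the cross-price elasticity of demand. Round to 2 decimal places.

For a Cobb–Douglas (constant-elasticity) form Q = A·P_z^α·…, the elasticity with respect to P_z equals the exponent α at every point.
Here the exponent on P_z is -1.12, so the cross-price elasticity of demand is -1.12.

-1.12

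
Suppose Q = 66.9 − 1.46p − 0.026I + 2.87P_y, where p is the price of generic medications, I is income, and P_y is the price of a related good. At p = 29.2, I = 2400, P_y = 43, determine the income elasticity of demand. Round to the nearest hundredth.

Substituting, Q = 66.9 − 1.46(29.2) − 0.026(2400) + 2.87(43) = 66.9 − 42.632 − 62.4 + 123.41 = 85.278.
∂Q/∂I = −0.026, so E_I = -0.026·(2400/85.278) ≈ -0.73.
E_I < 0: inferior good.

-0.73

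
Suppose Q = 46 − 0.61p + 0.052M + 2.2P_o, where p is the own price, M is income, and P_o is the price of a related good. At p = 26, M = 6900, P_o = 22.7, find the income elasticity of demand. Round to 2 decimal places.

0.82

Q = 46 − 0.61(26) + 0.052(6900) + 2.2(22.7) = 46 − 15.86 + 358.8 + 49.94 = 438.88.
∂Q/∂M = +0.052, so E_I = 0.052·(6900/438.88) ≈ 0.82.
E_I ∈ (0,1): normal good (necessity).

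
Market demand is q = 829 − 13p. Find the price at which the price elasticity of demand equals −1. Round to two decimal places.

31.88

For linear demand q = a − bp, E = −bp/(a − bp). |E| = 1 ⇒ bp = a − bp ⇒ p = a/(2b).
p = 829/(2·13) ≈ 31.88.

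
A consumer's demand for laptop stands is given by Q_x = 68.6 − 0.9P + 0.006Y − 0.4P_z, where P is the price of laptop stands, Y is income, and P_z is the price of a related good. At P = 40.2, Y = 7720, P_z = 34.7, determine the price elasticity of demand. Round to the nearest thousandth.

First evaluate Q_x: 68.6 − 0.9(40.2) + 0.006(7720) − 0.4(34.7) = 68.6 − 36.18 + 46.32 − 13.88 = 64.86.
∂Q_x/∂P = −0.9, so E_p = (−0.9)·(40.2/64.86) ≈ -0.558.
|E_p| < 1: demand is inelastic.

-0.558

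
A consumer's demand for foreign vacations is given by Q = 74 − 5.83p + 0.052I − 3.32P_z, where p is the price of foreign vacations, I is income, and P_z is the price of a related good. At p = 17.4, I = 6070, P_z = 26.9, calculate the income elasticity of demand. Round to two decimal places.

1.59

Substituting, Q = 74 − 5.83(17.4) + 0.052(6070) − 3.32(26.9) = 74 − 101.442 + 315.64 − 89.308 = 198.89.
∂Q/∂I = +0.052, so E_I = 0.052·(6070/198.89) ≈ 1.59.
E_I > 1: normal good (luxury).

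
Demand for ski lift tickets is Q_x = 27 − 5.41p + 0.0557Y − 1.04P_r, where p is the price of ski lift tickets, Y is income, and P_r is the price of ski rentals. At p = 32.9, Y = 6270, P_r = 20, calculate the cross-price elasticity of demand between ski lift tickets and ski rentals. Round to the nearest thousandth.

Q_x = 27 − 5.41(32.9) + 0.0557(6270) − 1.04(20) = 27 − 177.989 + 349.239 − 20.8 = 177.45.
∂Q_x/∂P_r = −1.04, so E_xy = -1.04·(20/177.45) ≈ -0.117.
E_xy < 0: the goods are complements.

-0.117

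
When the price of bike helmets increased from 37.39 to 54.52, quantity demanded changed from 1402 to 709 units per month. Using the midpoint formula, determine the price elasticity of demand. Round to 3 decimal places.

-1.761

%ΔQ = (709 − 1402)/[(1402 + 709)/2] = -693/1055.5 ≈ -0.6566.
%Δp = (54.52 − 37.39)/[(37.39 + 54.52)/2] = 17.13/45.955 ≈ 0.3728.
Arc elasticity E = %ΔQ/%Δp ≈ -0.6566/0.3728 ≈ -1.761.
|E| > 1: demand is elastic over this range.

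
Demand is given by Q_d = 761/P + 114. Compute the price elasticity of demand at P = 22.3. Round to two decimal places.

At P = 22.3, Q_d = 148.1256.
dQ_d/dP = −761/P² = −1.5303.
Point elasticity E = (dQ_d/dP)·(P/Q_d) = -1.5303 × 22.3/148.1256 ≈ -0.23.
|E| < 1, so demand is inelastic at this price.

-0.23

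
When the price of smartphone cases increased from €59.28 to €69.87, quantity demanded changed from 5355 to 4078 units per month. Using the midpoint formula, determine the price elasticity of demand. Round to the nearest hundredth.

-1.65

%Δq = (4078 − 5355)/[(5355 + 4078)/2] = -1277/4716.5 ≈ -0.2708.
%ΔP = (69.87 − 59.28)/[(59.28 + 69.87)/2] = 10.59/64.575 ≈ 0.1640.
Arc elasticity E = %Δq/%ΔP ≈ -0.2708/0.1640 ≈ -1.65.
|E| > 1: demand is elastic over this range.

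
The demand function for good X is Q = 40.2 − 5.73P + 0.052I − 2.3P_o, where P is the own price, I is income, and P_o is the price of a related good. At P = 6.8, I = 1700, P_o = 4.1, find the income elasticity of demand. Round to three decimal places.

Evaluating quantity at (P, I, P_o) gives Q = 40.2 − 5.73(6.8) + 0.052(1700) − 2.3(4.1) = 40.2 − 38.964 + 88.4 − 9.43 = 80.206.
∂Q/∂I = +0.052, so E_I = 0.052·(1700/80.206) ≈ 1.102.
E_I > 1: normal good (luxury).

1.102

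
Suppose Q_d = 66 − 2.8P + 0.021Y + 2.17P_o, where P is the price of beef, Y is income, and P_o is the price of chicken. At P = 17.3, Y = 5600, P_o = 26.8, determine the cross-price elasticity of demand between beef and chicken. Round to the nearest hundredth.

0.30

At the given point, Q_d = 66 − 2.8(17.3) + 0.021(5600) + 2.17(26.8) = 66 − 48.44 + 117.6 + 58.156 = 193.316.
∂Q_d/∂P_o = +2.17, so E_xy = 2.17·(26.8/193.316) ≈ 0.30.
E_xy > 0: the goods are substitutes.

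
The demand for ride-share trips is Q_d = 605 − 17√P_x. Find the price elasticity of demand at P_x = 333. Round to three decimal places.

-0.526

At P_x = 333, Q_d = 294.7791.
dQ_d/dP_x = −17/(2√P_x) = −17/(2·18.2483).
Point elasticity E = (dQ_d/dP_x)·(P_x/Q_d) = -0.4658 × 333/294.7791 ≈ -0.526.
|E| < 1, so demand is inelastic at this price.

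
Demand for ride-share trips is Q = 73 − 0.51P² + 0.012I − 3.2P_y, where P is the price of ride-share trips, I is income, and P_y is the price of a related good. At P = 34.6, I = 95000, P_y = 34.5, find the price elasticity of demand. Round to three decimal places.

-2.482

Substituting, Q = 73 − 0.51(34.6)² + 0.012(95000) − 3.2(34.5) = 73 − 610.5516 + 1140 − 110.4 = 492.0484.
∂Q/∂P = −2·0.51·P = -35.292, so E_p = -35.292·(34.6/492.0484) ≈ -2.482.
|E_p| > 1: demand is elastic.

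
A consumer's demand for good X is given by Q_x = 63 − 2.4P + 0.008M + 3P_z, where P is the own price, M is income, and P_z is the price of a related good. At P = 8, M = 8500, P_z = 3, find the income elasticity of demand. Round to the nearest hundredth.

Evaluating quantity at (P, M, P_z) gives Q_x = 63 − 2.4(8) + 0.008(8500) + 3(3) = 63 − 19.2 + 68 + 9 = 120.8.
∂Q_x/∂M = +0.008, so E_I = 0.008·(8500/120.8) ≈ 0.56.
E_I ∈ (0,1): normal good (necessity).

0.56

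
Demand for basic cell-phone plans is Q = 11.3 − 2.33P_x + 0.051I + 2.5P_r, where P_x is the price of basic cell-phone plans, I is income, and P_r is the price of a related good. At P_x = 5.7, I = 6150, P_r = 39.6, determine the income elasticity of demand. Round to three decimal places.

0.764

Q = 11.3 − 2.33(5.7) + 0.051(6150) + 2.5(39.6) = 11.3 − 13.281 + 313.65 + 99 = 410.669.
∂Q/∂I = +0.051, so E_I = 0.051·(6150/410.669) ≈ 0.764.
E_I ∈ (0,1): normal good (necessity).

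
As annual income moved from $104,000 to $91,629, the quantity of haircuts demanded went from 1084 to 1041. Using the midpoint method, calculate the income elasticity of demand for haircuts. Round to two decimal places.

%ΔQ = (1041 − 1084)/[(1084+1041)/2] = -43/1062.5 ≈ -0.0405.
%ΔI = (91,629 − 104,000)/[(104,000+91,629)/2] = -12371/97814.5 ≈ -0.1265.
E_I = %ΔQ/%ΔI ≈ 0.32.
E_I ∈ (0,1): normal good (necessity).

0.32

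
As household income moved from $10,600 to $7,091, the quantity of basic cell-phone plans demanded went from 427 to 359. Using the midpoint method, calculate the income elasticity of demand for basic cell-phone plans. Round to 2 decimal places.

%ΔQ = (359 − 427)/[(427+359)/2] = -68/393 ≈ -0.1730.
%ΔI = (7,091 − 10,600)/[(10,600+7,091)/2] = -3509/8845.5 ≈ -0.3967.
E_I = %ΔQ/%ΔI ≈ 0.44.
E_I ∈ (0,1): normal good (necessity).

0.44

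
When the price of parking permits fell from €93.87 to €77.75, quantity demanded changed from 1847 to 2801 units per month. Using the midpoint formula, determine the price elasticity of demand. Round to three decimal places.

-2.185

%Δq = (2801 − 1847)/[(1847 + 2801)/2] = 954/2324 ≈ 0.4105.
%ΔP = (77.75 − 93.87)/[(93.87 + 77.75)/2] = -16.12/85.81 ≈ -0.1879.
Arc elasticity E = %Δq/%ΔP ≈ 0.4105/-0.1879 ≈ -2.185.
|E| > 1: demand is elastic over this range.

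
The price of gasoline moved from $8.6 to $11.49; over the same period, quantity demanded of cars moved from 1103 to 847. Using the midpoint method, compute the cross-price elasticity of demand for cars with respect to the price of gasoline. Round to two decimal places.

-0.91

%ΔQ_x = (847 − 1103)/[(1103+847)/2] = -256/975 ≈ -0.2626.
%ΔP_y = (11.49 − 8.6)/[(8.6+11.49)/2] ≈ 0.2877.
E_xy = -0.2626/0.2877 ≈ -0.91.
E_xy < 0, so cars and gasoline are complements.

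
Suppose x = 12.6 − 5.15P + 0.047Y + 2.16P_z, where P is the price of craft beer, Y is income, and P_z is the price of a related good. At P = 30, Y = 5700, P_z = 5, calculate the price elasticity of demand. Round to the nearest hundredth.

First evaluate x: 12.6 − 5.15(30) + 0.047(5700) + 2.16(5) = 12.6 − 154.5 + 267.9 + 10.8 = 136.8.
∂x/∂P = −5.15, so E_p = (−5.15)·(30/136.8) ≈ -1.13.
|E_p| > 1: demand is elastic.

-1.13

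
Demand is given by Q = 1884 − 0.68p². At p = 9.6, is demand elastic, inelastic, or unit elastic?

inelastic

At p = 9.6, Q = 1821.3312.
dQ/dp = −2·0.68·p = −13.056.
Point elasticity E = (dQ/dp)·(p/Q) = -13.056 × 9.6/1821.3312 ≈ -0.069.
|E| ≈ 0.069 < 1, so demand is inelastic.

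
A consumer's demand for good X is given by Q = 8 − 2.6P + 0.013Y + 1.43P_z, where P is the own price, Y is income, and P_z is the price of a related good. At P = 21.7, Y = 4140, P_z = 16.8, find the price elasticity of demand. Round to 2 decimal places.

Evaluating quantity at (P, Y, P_z) gives Q = 8 − 2.6(21.7) + 0.013(4140) + 1.43(16.8) = 8 − 56.42 + 53.82 + 24.024 = 29.424.
∂Q/∂P = −2.6, so E_p = (−2.6)·(21.7/29.424) ≈ -1.92.
|E_p| > 1: demand is elastic.

-1.92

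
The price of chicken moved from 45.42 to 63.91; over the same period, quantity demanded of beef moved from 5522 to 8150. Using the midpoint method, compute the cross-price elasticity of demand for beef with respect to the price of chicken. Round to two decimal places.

1.14

%ΔQ_x = (8150 − 5522)/[(5522+8150)/2] = 2628/6836 ≈ 0.3844.
%ΔP_y = (63.91 − 45.42)/[(45.42+63.91)/2] ≈ 0.3382.
E_xy = 0.3844/0.3382 ≈ 1.14.
E_xy > 0, so beef and chicken are substitutes.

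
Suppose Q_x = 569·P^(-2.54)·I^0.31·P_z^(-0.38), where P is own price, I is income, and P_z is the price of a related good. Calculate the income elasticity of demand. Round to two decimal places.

0.31

For a Cobb–Douglas (constant-elasticity) form Q_x = A·I^α·…, the elasticity with respect to I equals the exponent α at every point.
Here the exponent on I is 0.31, so the income elasticity of demand is 0.31.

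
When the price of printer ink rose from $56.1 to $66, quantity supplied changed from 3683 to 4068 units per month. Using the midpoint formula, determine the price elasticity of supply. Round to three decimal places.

%ΔQ = (4068 − 3683)/[(3683 + 4068)/2] = 385/3875.5 ≈ 0.0993.
%ΔP = (66 − 56.1)/[(56.1 + 66)/2] = 9.9/61.05 ≈ 0.1622.
Arc elasticity E = %ΔQ/%ΔP ≈ 0.0993/0.1622 ≈ 0.613.
|E| < 1: supply is inelastic over this range.

0.613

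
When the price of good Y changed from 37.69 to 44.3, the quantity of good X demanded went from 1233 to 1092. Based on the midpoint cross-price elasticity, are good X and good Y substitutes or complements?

%ΔQ_x = (1092 − 1233)/[(1233+1092)/2] = -141/1162.5 ≈ -0.1213.
%ΔP_y = (44.3 − 37.69)/[(37.69+44.3)/2] ≈ 0.1612.
E_xy = -0.1213/0.1612 ≈ -0.752.
E_xy < 0, so the goods are complements.

complements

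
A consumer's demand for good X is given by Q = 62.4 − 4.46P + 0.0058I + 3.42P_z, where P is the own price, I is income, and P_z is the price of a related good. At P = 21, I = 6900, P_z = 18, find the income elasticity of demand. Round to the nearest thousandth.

0.569

First evaluate Q: 62.4 − 4.46(21) + 0.0058(6900) + 3.42(18) = 62.4 − 93.66 + 40.02 + 61.56 = 70.32.
∂Q/∂I = +0.0058, so E_I = 0.0058·(6900/70.32) ≈ 0.569.
E_I ∈ (0,1): normal good (necessity).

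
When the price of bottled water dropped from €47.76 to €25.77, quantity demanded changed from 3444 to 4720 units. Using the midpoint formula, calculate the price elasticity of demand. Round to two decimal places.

%Δq = (4720 − 3444)/[(3444 + 4720)/2] = 1276/4082 ≈ 0.3126.
%Δp = (25.77 − 47.76)/[(47.76 + 25.77)/2] = -21.99/36.765 ≈ -0.5981.
Arc elasticity E = %Δq/%Δp ≈ 0.3126/-0.5981 ≈ -0.52.
|E| < 1: demand is inelastic over this range.

-0.52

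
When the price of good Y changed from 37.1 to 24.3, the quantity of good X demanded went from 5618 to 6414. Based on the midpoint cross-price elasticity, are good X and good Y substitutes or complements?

%ΔQ_x = (6414 − 5618)/[(5618+6414)/2] = 796/6016 ≈ 0.1323.
%ΔP_y = (24.3 − 37.1)/[(37.1+24.3)/2] ≈ -0.4169.
E_xy = 0.1323/-0.4169 ≈ -0.317.
E_xy < 0, so the goods are complements.

complements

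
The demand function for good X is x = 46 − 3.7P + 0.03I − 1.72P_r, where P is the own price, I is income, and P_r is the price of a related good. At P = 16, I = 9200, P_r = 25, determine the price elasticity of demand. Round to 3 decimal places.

Evaluating quantity at (P, I, P_r) gives x = 46 − 3.7(16) + 0.03(9200) − 1.72(25) = 46 − 59.2 + 276 − 43 = 219.8.
∂x/∂P = −3.7, so E_p = (−3.7)·(16/219.8) ≈ -0.269.
|E_p| < 1: demand is inelastic.

-0.269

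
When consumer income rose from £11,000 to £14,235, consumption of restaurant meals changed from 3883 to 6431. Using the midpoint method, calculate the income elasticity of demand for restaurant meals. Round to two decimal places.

%ΔQ = (6431 − 3883)/[(3883+6431)/2] = 2548/5157 ≈ 0.4941.
%ΔI = (14,235 − 11,000)/[(11,000+14,235)/2] = 3235/12617.5 ≈ 0.2564.
E_I = %ΔQ/%ΔI ≈ 1.93.
E_I > 1: normal good (luxury).

1.93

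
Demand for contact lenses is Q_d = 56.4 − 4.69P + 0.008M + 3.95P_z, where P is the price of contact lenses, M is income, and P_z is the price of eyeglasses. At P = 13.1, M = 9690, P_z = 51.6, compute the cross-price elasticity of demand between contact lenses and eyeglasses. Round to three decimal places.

0.738

Substituting, Q_d = 56.4 − 4.69(13.1) + 0.008(9690) + 3.95(51.6) = 56.4 − 61.439 + 77.52 + 203.82 = 276.301.
∂Q_d/∂P_z = +3.95, so E_xy = 3.95·(51.6/276.301) ≈ 0.738.
E_xy > 0: the goods are substitutes.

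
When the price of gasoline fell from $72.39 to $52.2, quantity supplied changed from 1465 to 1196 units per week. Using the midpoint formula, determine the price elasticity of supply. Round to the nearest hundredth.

0.62

%ΔQ = (1196 − 1465)/[(1465 + 1196)/2] = -269/1330.5 ≈ -0.2022.
%Δp = (52.2 − 72.39)/[(72.39 + 52.2)/2] = -20.19/62.295 ≈ -0.3241.
Arc elasticity E = %ΔQ/%Δp ≈ -0.2022/-0.3241 ≈ 0.62.
|E| < 1: supply is inelastic over this range.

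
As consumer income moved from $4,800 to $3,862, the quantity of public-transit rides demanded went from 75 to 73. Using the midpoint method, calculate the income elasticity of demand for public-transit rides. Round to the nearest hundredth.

%ΔQ = (73 − 75)/[(75+73)/2] = -2/74 ≈ -0.0270.
%ΔI = (3,862 − 4,800)/[(4,800+3,862)/2] = -938/4331 ≈ -0.2166.
E_I = %ΔQ/%ΔI ≈ 0.12.
E_I ∈ (0,1): normal good (necessity).

0.12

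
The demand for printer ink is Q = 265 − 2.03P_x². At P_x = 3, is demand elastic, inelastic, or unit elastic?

At P_x = 3, Q = 246.73.
dQ/dP_x = −2·2.03·P_x = −12.18.
Point elasticity E = (dQ/dP_x)·(P_x/Q) = -12.18 × 3/246.73 ≈ -0.148.
|E| ≈ 0.148 < 1, so demand is inelastic.

inelastic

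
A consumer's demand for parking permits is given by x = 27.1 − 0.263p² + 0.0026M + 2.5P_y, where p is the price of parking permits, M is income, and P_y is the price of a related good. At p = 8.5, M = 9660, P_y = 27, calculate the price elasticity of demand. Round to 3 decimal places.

x = 27.1 − 0.263(8.5)² + 0.0026(9660) + 2.5(27) = 27.1 − 19.0018 + 25.116 + 67.5 = 100.7143.
∂x/∂p = −2·0.263·p = -4.471, so E_p = -4.471·(8.5/100.7143) ≈ -0.377.
|E_p| < 1: demand is inelastic.

-0.377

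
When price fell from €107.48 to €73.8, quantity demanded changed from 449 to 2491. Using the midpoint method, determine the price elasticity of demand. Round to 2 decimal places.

%Δq = (2491 − 449)/[(449 + 2491)/2] = 2042/1470 ≈ 1.3891.
%Δp = (73.8 − 107.48)/[(107.48 + 73.8)/2] = -33.68/90.64 ≈ -0.3716.
Arc elasticity E = %Δq/%Δp ≈ 1.3891/-0.3716 ≈ -3.74.
|E| > 1: demand is elastic over this range.

-3.74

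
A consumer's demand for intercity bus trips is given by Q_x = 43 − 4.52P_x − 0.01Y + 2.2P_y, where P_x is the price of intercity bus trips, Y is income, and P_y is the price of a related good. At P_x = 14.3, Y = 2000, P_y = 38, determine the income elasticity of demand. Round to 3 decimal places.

-0.477

Q_x = 43 − 4.52(14.3) − 0.01(2000) + 2.2(38) = 43 − 64.636 − 20 + 83.6 = 41.964.
∂Q_x/∂Y = −0.01, so E_I = -0.01·(2000/41.964) ≈ -0.477.
E_I < 0: inferior good.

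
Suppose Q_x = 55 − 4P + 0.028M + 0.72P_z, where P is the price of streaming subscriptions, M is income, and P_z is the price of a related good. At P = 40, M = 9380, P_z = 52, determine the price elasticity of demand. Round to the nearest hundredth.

Evaluating quantity at (P, M, P_z) gives Q_x = 55 − 4(40) + 0.028(9380) + 0.72(52) = 55 − 160 + 262.64 + 37.44 = 195.08.
∂Q_x/∂P = −4, so E_p = (−4)·(40/195.08) ≈ -0.82.
|E_p| < 1: demand is inelastic.

-0.82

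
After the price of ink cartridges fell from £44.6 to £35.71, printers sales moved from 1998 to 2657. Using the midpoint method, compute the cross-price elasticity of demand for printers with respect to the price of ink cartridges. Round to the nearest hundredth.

%ΔQ_x = (2657 − 1998)/[(1998+2657)/2] = 659/2327.5 ≈ 0.2831.
%ΔP_y = (35.71 − 44.6)/[(44.6+35.71)/2] ≈ -0.2214.
E_xy = 0.2831/-0.2214 ≈ -1.28.
E_xy < 0, so printers and ink cartridges are complements.

-1.28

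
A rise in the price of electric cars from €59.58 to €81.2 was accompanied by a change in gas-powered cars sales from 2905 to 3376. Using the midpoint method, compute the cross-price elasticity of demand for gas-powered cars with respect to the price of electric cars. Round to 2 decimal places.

0.49

%ΔQ_x = (3376 − 2905)/[(2905+3376)/2] = 471/3140.5 ≈ 0.1500.
%ΔP_y = (81.2 − 59.58)/[(59.58+81.2)/2] ≈ 0.3071.
E_xy = 0.1500/0.3071 ≈ 0.49.
E_xy > 0, so gas-powered cars and electric cars are substitutes.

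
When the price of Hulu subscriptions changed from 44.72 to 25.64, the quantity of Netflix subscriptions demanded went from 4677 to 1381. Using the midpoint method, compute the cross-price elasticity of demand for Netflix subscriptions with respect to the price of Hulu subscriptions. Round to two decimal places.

2.01

%ΔQ_x = (1381 − 4677)/[(4677+1381)/2] = -3296/3029 ≈ -1.0881.
%ΔP_y = (25.64 − 44.72)/[(44.72+25.64)/2] ≈ -0.5424.
E_xy = -1.0881/-0.5424 ≈ 2.01.
E_xy > 0, so Netflix subscriptions and Hulu subscriptions are substitutes.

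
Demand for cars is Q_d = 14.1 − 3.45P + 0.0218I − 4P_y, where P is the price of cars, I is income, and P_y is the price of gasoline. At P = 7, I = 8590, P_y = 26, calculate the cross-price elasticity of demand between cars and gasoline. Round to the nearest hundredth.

-1.42

First evaluate Q_d: 14.1 − 3.45(7) + 0.0218(8590) − 4(26) = 14.1 − 24.15 + 187.262 − 104 = 73.212.
∂Q_d/∂P_y = −4, so E_xy = -4·(26/73.212) ≈ -1.42.
E_xy < 0: the goods are complements.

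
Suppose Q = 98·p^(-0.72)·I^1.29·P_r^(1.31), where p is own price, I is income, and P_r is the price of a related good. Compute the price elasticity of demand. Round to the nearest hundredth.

-0.72

For a Cobb–Douglas (constant-elasticity) form Q = A·p^α·…, the elasticity with respect to p equals the exponent α at every point.
Here the exponent on p is -0.72, so the price elasticity of demand is -0.72.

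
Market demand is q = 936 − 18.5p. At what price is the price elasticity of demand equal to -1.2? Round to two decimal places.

27.60

Set −bp/(a − bp) = −1.2 ⇒ bp = 1.2(a − bp) ⇒ bp(1+1.2) = 1.2·a.
p = 1.2·936/(18.5·2.2) ≈ 27.60.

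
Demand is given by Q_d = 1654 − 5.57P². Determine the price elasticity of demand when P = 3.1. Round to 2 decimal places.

At P = 3.1, Q_d = 1600.4723.
dQ_d/dP = −2·5.57·P = −34.534.
Point elasticity E = (dQ_d/dP)·(P/Q_d) = -34.534 × 3.1/1600.4723 ≈ -0.07.
|E| < 1, so demand is inelastic at this price.

-0.07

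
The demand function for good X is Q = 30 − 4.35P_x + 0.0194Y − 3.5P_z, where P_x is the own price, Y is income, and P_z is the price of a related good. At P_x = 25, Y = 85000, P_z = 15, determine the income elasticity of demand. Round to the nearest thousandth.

Substituting, Q = 30 − 4.35(25) + 0.0194(85000) − 3.5(15) = 30 − 108.75 + 1649 − 52.5 = 1517.75.
∂Q/∂Y = +0.0194, so E_I = 0.0194·(85000/1517.75) ≈ 1.086.
E_I > 1: normal good (luxury).

1.086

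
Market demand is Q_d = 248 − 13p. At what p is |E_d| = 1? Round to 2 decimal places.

9.54

For linear demand Q_d = a − bp, E = −bp/(a − bp). |E| = 1 ⇒ bp = a − bp ⇒ p = a/(2b).
p = 248/(2·13) ≈ 9.54.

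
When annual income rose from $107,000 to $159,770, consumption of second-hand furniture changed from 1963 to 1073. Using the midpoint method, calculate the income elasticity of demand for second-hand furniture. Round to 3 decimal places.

%ΔQ = (1073 − 1963)/[(1963+1073)/2] = -890/1518 ≈ -0.5863.
%ΔI = (159,770 − 107,000)/[(107,000+159,770)/2] = 52770/133385 ≈ 0.3956.
E_I = %ΔQ/%ΔI ≈ -1.482.
E_I < 0: inferior good.

-1.482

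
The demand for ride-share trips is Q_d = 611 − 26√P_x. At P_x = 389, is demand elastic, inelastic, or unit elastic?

At P_x = 389, Q_d = 98.1998.
dQ_d/dP_x = −26/(2√P_x) = −26/(2·19.7231).
Point elasticity E = (dQ_d/dP_x)·(P_x/Q_d) = -0.6591 × 389/98.1998 ≈ -2.611.
|E| ≈ 2.611 > 1, so demand is elastic.

elastic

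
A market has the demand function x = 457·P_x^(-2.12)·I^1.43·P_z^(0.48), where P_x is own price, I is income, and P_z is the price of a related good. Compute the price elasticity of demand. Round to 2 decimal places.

-2.12

For a Cobb–Douglas (constant-elasticity) form x = A·P_x^α·…, the elasticity with respect to P_x equals the exponent α at every point.
Here the exponent on P_x is -2.12, so the price elasticity of demand is -2.12.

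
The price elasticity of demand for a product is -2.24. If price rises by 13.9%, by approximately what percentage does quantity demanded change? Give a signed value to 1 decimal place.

%ΔQ ≈ E × %ΔP = (-2.24) × (13.9%) ≈ -31.1%.

-31.1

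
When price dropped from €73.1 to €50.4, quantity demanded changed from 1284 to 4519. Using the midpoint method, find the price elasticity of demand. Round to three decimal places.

-3.033

%ΔQ = (4519 − 1284)/[(1284 + 4519)/2] = 3235/2901.5 ≈ 1.1149.
%ΔP = (50.4 − 73.1)/[(73.1 + 50.4)/2] = -22.7/61.75 ≈ -0.3676.
Arc elasticity E = %ΔQ/%ΔP ≈ 1.1149/-0.3676 ≈ -3.033.
|E| > 1: demand is elastic over this range.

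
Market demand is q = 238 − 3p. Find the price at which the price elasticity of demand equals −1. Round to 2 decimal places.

39.67

For linear demand q = a − bp, E = −bp/(a − bp). |E| = 1 ⇒ bp = a − bp ⇒ p = a/(2b).
p = 238/(2·3) ≈ 39.67.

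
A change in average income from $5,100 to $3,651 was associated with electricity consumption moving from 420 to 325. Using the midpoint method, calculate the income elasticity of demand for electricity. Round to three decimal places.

%ΔQ = (325 − 420)/[(420+325)/2] = -95/372.5 ≈ -0.2550.
%ΔM = (3,651 − 5,100)/[(5,100+3,651)/2] = -1449/4375.5 ≈ -0.3312.
E_I = %ΔQ/%ΔM ≈ 0.770.
E_I ∈ (0,1): normal good (necessity).

0.770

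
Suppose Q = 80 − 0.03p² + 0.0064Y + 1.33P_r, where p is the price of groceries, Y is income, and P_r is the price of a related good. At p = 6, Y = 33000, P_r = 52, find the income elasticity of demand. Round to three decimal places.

0.588

Evaluating quantity at (p, Y, P_r) gives Q = 80 − 0.03(6)² + 0.0064(33000) + 1.33(52) = 80 − 1.08 + 211.2 + 69.16 = 359.28.
∂Q/∂Y = +0.0064, so E_I = 0.0064·(33000/359.28) ≈ 0.588.
E_I ∈ (0,1): normal good (necessity).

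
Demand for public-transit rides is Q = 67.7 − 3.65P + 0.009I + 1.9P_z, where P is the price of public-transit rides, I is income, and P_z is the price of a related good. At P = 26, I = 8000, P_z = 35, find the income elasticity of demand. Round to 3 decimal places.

0.647

Substituting, Q = 67.7 − 3.65(26) + 0.009(8000) + 1.9(35) = 67.7 − 94.9 + 72 + 66.5 = 111.3.
∂Q/∂I = +0.009, so E_I = 0.009·(8000/111.3) ≈ 0.647.
E_I ∈ (0,1): normal good (necessity).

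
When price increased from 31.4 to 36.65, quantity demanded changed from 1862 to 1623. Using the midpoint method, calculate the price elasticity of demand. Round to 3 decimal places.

%ΔQ = (1623 − 1862)/[(1862 + 1623)/2] = -239/1742.5 ≈ -0.1372.
%Δp = (36.65 − 31.4)/[(31.4 + 36.65)/2] = 5.25/34.025 ≈ 0.1543.
Arc elasticity E = %ΔQ/%Δp ≈ -0.1372/0.1543 ≈ -0.889.
|E| < 1: demand is inelastic over this range.

-0.889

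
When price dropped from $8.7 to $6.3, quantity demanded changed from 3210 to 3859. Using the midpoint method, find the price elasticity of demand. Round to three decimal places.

-0.574

%Δq = (3859 − 3210)/[(3210 + 3859)/2] = 649/3534.5 ≈ 0.1836.
%ΔP = (6.3 − 8.7)/[(8.7 + 6.3)/2] = -2.4/7.5 ≈ -0.3200.
Arc elasticity E = %Δq/%ΔP ≈ 0.1836/-0.3200 ≈ -0.574.
|E| < 1: demand is inelastic over this range.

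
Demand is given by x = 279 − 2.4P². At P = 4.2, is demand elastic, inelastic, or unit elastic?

At P = 4.2, x = 236.664.
dx/dP = −2·2.4·P = −20.16.
Point elasticity E = (dx/dP)·(P/x) = -20.16 × 4.2/236.664 ≈ -0.358.
|E| ≈ 0.358 < 1, so demand is inelastic.

inelastic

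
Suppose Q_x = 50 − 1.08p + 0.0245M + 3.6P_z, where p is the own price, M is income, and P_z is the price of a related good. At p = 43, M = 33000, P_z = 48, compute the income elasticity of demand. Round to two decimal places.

Substituting, Q_x = 50 − 1.08(43) + 0.0245(33000) + 3.6(48) = 50 − 46.44 + 808.5 + 172.8 = 984.86.
∂Q_x/∂M = +0.0245, so E_I = 0.0245·(33000/984.86) ≈ 0.82.
E_I ∈ (0,1): normal good (necessity).

0.82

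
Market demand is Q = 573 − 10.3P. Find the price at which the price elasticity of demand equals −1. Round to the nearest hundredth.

For linear demand Q = a − bP, E = −bP/(a − bP). |E| = 1 ⇒ bP = a − bP ⇒ P = a/(2b).
P = 573/(2·10.3) ≈ 27.82.

27.82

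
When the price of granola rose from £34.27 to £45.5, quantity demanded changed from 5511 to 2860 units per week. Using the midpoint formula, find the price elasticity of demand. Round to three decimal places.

%Δq = (2860 − 5511)/[(5511 + 2860)/2] = -2651/4185.5 ≈ -0.6334.
%ΔP = (45.5 − 34.27)/[(34.27 + 45.5)/2] = 11.23/39.885 ≈ 0.2816.
Arc elasticity E = %Δq/%ΔP ≈ -0.6334/0.2816 ≈ -2.250.
|E| > 1: demand is elastic over this range.

-2.250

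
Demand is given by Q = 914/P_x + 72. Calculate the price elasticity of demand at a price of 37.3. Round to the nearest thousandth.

At P_x = 37.3, Q = 96.504.
dQ/dP_x = −914/P_x² = −0.6569.
Point elasticity E = (dQ/dP_x)·(P_x/Q) = -0.6569 × 37.3/96.504 ≈ -0.254.
|E| < 1, so demand is inelastic at this price.

-0.254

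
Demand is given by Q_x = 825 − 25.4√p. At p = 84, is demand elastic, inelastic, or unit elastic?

inelastic

At p = 84, Q_x = 592.2052.
dQ_x/dp = −25.4/(2√p) = −25.4/(2·9.1652).
Point elasticity E = (dQ_x/dp)·(p/Q_x) = -1.3857 × 84/592.2052 ≈ -0.197.
|E| ≈ 0.197 < 1, so demand is inelastic.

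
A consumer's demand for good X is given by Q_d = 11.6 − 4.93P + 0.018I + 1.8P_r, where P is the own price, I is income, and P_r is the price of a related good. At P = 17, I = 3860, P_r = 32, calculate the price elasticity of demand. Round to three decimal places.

-1.527

First evaluate Q_d: 11.6 − 4.93(17) + 0.018(3860) + 1.8(32) = 11.6 − 83.81 + 69.48 + 57.6 = 54.87.
∂Q_d/∂P = −4.93, so E_p = (−4.93)·(17/54.87) ≈ -1.527.
|E_p| > 1: demand is elastic.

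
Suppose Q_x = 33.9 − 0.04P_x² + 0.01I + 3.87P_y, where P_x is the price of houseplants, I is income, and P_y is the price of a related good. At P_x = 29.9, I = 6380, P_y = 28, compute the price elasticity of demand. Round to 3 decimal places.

-0.420

First evaluate Q_x: 33.9 − 0.04(29.9)² + 0.01(6380) + 3.87(28) = 33.9 − 35.7604 + 63.8 + 108.36 = 170.2996.
∂Q_x/∂P_x = −2·0.04·P_x = -2.392, so E_p = -2.392·(29.9/170.2996) ≈ -0.420.
|E_p| < 1: demand is inelastic.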